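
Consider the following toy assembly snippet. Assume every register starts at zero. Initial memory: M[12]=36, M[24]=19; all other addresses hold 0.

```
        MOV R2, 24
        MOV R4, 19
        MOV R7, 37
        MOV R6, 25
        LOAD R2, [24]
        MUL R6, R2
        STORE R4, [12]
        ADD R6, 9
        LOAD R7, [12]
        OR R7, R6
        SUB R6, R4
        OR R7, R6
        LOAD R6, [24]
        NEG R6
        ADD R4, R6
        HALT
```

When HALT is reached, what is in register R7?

MOV R2, 24 → R2=24
MOV R4, 19 → R4=19
MOV R7, 37 → R7=37
MOV R6, 25 → R6=25
LOAD R2, [24] → R2=M[24]=19
MUL R6, R2 → R6=25*19=475
STORE R4, [12] → M[12]=19
ADD R6, 9 → R6=475+9=484
LOAD R7, [12] → R7=M[12]=19
OR R7, R6 → R7=19|484=503
SUB R6, R4 → R6=484-19=465
OR R7, R6 → R7=503|465=503
LOAD R6, [24] → R6=M[24]=19
NEG R6 → R6=-(19)=-19
ADD R4, R6 → R4=19+(-19)=0
halt.

503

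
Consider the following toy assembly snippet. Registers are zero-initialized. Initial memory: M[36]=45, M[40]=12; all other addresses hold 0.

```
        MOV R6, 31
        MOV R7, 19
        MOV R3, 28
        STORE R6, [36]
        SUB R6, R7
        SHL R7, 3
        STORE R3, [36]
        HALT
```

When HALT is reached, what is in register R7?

152

MOV R6, 31 → R6=31
MOV R7, 19 → R7=19
MOV R3, 28 → R3=28
STORE R6, [36] → M[36]=31
SUB R6, R7 → R6=31-19=12
SHL R7, 3 → R7=19<<3=152
STORE R3, [36] → M[36]=28
halt.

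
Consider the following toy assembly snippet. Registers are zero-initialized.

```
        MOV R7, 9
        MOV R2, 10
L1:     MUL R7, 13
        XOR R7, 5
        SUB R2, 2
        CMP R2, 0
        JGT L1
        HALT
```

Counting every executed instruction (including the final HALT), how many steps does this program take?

28

after MOV R7, 9: R7=9
after MOV R2, 10: R2=10
after MUL R7, 13: R7=9*13=117
after XOR R7, 5: R7=117^5=112
after SUB R2, 2: R2=10-2=8
CMP R2, 0  (cmp 8,0)
JGT L1: taken
after MUL R7, 13: R7=112*13=1456
after XOR R7, 5: R7=1456^5=1461
after SUB R2, 2: R2=8-2=6
CMP R2, 0  (cmp 6,0)
JGT L1: taken
after MUL R7, 13: R7=1461*13=18993
after XOR R7, 5: R7=18993^5=18996
after SUB R2, 2: R2=6-2=4
CMP R2, 0  (cmp 4,0)
JGT L1: taken
after MUL R7, 13: R7=18996*13=246948
after XOR R7, 5: R7=246948^5=246945
after SUB R2, 2: R2=4-2=2
CMP R2, 0  (cmp 2,0)
JGT L1: taken
after MUL R7, 13: R7=246945*13=3210285
after XOR R7, 5: R7=3210285^5=3210280
after SUB R2, 2: R2=2-2=0
CMP R2, 0  (cmp 0,0)
JGT L1: not taken
halt.
Total executed instructions: 28.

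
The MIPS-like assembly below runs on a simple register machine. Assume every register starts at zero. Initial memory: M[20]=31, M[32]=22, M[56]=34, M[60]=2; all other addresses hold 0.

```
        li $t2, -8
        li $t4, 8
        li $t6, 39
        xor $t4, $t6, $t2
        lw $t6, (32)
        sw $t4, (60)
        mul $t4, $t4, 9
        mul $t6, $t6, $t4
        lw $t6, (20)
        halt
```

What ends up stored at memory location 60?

after li $t2, -8: $t2=-8
after li $t4, 8: $t4=8
after li $t6, 39: $t6=39
after xor $t4, $t6, $t2: $t4=39^(-8)=-33
after lw $t6, (32): $t6=M[32]=22
sw $t4, (60) → M[60]=-33
after mul $t4, $t4, 9: $t4=(-33)*9=-297
after mul $t6, $t6, $t4: $t6=22*(-297)=-6534
after lw $t6, (20): $t6=M[20]=31
halt.

-33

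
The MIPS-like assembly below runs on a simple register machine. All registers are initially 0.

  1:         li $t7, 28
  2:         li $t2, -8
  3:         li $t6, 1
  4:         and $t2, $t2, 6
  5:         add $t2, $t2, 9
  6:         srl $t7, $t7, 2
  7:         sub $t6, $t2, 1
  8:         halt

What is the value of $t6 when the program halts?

after li $t7, 28: $t7=28
after li $t2, -8: $t2=-8
after li $t6, 1: $t6=1
after and $t2, $t2, 6: $t2=(-8)&6=0
after add $t2, $t2, 9: $t2=0+9=9
after srl $t7, $t7, 2: $t7=28>>2=7
after sub $t6, $t2, 1: $t6=9-1=8
halt.

8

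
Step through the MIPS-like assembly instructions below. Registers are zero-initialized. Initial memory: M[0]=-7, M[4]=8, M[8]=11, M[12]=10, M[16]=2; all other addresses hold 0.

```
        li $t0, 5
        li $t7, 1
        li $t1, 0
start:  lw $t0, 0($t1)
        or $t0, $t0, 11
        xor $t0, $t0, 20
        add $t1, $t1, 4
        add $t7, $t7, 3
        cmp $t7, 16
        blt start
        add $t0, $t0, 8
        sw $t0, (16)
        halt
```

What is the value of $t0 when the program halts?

39

after li $t0, 5: $t0=5
after li $t7, 1: $t7=1
after li $t1, 0: $t1=0
after lw $t0, 0($t1): $t0=M[0]=-7
after or $t0, $t0, 11: $t0=(-7)|11=-5
after xor $t0, $t0, 20: $t0=(-5)^20=-17
after add $t1, $t1, 4: $t1=0+4=4
after add $t7, $t7, 3: $t7=1+3=4
cmp $t7, 16  (cmp 4,16)
blt start: taken
after lw $t0, 0($t1): $t0=M[4]=8
after or $t0, $t0, 11: $t0=8|11=11
after xor $t0, $t0, 20: $t0=11^20=31
after add $t1, $t1, 4: $t1=4+4=8
after add $t7, $t7, 3: $t7=4+3=7
cmp $t7, 16  (cmp 7,16)
blt start: taken
after lw $t0, 0($t1): $t0=M[8]=11
after or $t0, $t0, 11: $t0=11|11=11
after xor $t0, $t0, 20: $t0=11^20=31
after add $t1, $t1, 4: $t1=8+4=12
after add $t7, $t7, 3: $t7=7+3=10
cmp $t7, 16  (cmp 10,16)
blt start: taken
after lw $t0, 0($t1): $t0=M[12]=10
after or $t0, $t0, 11: $t0=10|11=11
after xor $t0, $t0, 20: $t0=11^20=31
after add $t1, $t1, 4: $t1=12+4=16
after add $t7, $t7, 3: $t7=10+3=13
cmp $t7, 16  (cmp 13,16)
blt start: taken
after lw $t0, 0($t1): $t0=M[16]=2
after or $t0, $t0, 11: $t0=2|11=11
after xor $t0, $t0, 20: $t0=11^20=31
after add $t1, $t1, 4: $t1=16+4=20
after add $t7, $t7, 3: $t7=13+3=16
cmp $t7, 16  (cmp 16,16)
blt start: not taken
after add $t0, $t0, 8: $t0=31+8=39
sw $t0, (16) → M[16]=39
halt.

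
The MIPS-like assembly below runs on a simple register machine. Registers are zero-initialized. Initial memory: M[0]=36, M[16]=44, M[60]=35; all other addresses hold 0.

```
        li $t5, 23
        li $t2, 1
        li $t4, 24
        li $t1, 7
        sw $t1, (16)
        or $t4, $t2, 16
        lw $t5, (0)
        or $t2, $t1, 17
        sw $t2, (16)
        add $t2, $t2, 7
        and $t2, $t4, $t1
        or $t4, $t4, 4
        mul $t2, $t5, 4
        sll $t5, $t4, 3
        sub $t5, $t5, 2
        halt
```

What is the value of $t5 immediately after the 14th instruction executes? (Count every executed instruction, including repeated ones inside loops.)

after li $t5, 23: $t5=23
after li $t2, 1: $t2=1
after li $t4, 24: $t4=24
after li $t1, 7: $t1=7
sw $t1, (16) → M[16]=7
after or $t4, $t2, 16: $t4=1|16=17
after lw $t5, (0): $t5=M[0]=36
after or $t2, $t1, 17: $t2=7|17=23
sw $t2, (16) → M[16]=23
after add $t2, $t2, 7: $t2=23+7=30
after and $t2, $t4, $t1: $t2=17&7=1
after or $t4, $t4, 4: $t4=17|4=21
after mul $t2, $t5, 4: $t2=36*4=144
after sll $t5, $t4, 3: $t5=21<<3=168
After step 14: $t5 = 168.

168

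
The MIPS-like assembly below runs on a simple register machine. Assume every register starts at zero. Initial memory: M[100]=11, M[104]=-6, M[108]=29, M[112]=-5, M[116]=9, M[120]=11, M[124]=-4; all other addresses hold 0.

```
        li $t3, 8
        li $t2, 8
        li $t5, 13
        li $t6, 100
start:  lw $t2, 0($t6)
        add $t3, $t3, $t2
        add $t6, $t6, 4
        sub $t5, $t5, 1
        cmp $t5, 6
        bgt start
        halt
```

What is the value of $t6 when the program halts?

128

li $t3, 8 → $t3=8
li $t2, 8 → $t2=8
li $t5, 13 → $t5=13
li $t6, 100 → $t6=100
lw $t2, 0($t6) → $t2=M[100]=11
add $t3, $t3, $t2 → $t3=8+11=19
add $t6, $t6, 4 → $t6=100+4=104
sub $t5, $t5, 1 → $t5=13-1=12
cmp $t5, 6  (cmp 12,6)
bgt start: taken
lw $t2, 0($t6) → $t2=M[104]=-6
add $t3, $t3, $t2 → $t3=19+(-6)=13
add $t6, $t6, 4 → $t6=104+4=108
sub $t5, $t5, 1 → $t5=12-1=11
cmp $t5, 6  (cmp 11,6)
bgt start: taken
lw $t2, 0($t6) → $t2=M[108]=29
add $t3, $t3, $t2 → $t3=13+29=42
add $t6, $t6, 4 → $t6=108+4=112
sub $t5, $t5, 1 → $t5=11-1=10
cmp $t5, 6  (cmp 10,6)
bgt start: taken
lw $t2, 0($t6) → $t2=M[112]=-5
add $t3, $t3, $t2 → $t3=42+(-5)=37
add $t6, $t6, 4 → $t6=112+4=116
sub $t5, $t5, 1 → $t5=10-1=9
cmp $t5, 6  (cmp 9,6)
bgt start: taken
lw $t2, 0($t6) → $t2=M[116]=9
add $t3, $t3, $t2 → $t3=37+9=46
add $t6, $t6, 4 → $t6=116+4=120
sub $t5, $t5, 1 → $t5=9-1=8
cmp $t5, 6  (cmp 8,6)
bgt start: taken
lw $t2, 0($t6) → $t2=M[120]=11
add $t3, $t3, $t2 → $t3=46+11=57
add $t6, $t6, 4 → $t6=120+4=124
sub $t5, $t5, 1 → $t5=8-1=7
cmp $t5, 6  (cmp 7,6)
bgt start: taken
lw $t2, 0($t6) → $t2=M[124]=-4
add $t3, $t3, $t2 → $t3=57+(-4)=53
add $t6, $t6, 4 → $t6=124+4=128
sub $t5, $t5, 1 → $t5=7-1=6
cmp $t5, 6  (cmp 6,6)
bgt start: not taken
halt.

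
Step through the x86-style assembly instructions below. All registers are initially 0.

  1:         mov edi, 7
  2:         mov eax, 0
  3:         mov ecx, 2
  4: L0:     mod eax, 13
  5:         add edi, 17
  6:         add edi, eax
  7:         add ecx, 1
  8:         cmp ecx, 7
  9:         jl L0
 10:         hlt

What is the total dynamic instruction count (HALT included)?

34

after mov edi, 7: edi=7
after mov eax, 0: eax=0
after mov ecx, 2: ecx=2
after mod eax, 13: eax=0%13=0
after add edi, 17: edi=7+17=24
after add edi, eax: edi=24+0=24
after add ecx, 1: ecx=2+1=3
cmp ecx, 7  (cmp 3,7)
jl L0: taken
after mod eax, 13: eax=0%13=0
after add edi, 17: edi=24+17=41
after add edi, eax: edi=41+0=41
after add ecx, 1: ecx=3+1=4
cmp ecx, 7  (cmp 4,7)
jl L0: taken
after mod eax, 13: eax=0%13=0
after add edi, 17: edi=41+17=58
after add edi, eax: edi=58+0=58
after add ecx, 1: ecx=4+1=5
cmp ecx, 7  (cmp 5,7)
jl L0: taken
after mod eax, 13: eax=0%13=0
after add edi, 17: edi=58+17=75
after add edi, eax: edi=75+0=75
after add ecx, 1: ecx=5+1=6
cmp ecx, 7  (cmp 6,7)
jl L0: taken
after mod eax, 13: eax=0%13=0
after add edi, 17: edi=75+17=92
after add edi, eax: edi=92+0=92
after add ecx, 1: ecx=6+1=7
cmp ecx, 7  (cmp 7,7)
jl L0: not taken
halt.
Total executed instructions: 34.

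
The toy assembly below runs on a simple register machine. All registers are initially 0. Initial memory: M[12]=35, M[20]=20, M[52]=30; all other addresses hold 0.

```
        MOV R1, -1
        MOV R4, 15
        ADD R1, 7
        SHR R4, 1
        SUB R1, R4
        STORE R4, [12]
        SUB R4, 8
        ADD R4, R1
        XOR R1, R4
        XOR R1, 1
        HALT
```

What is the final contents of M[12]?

7

after MOV R1, -1: R1=-1
after MOV R4, 15: R4=15
after ADD R1, 7: R1=(-1)+7=6
after SHR R4, 1: R4=15>>1=7
after SUB R1, R4: R1=6-7=-1
STORE R4, [12] → M[12]=7
after SUB R4, 8: R4=7-8=-1
after ADD R4, R1: R4=(-1)+(-1)=-2
after XOR R1, R4: R1=(-1)^(-2)=1
after XOR R1, 1: R1=1^1=0
halt.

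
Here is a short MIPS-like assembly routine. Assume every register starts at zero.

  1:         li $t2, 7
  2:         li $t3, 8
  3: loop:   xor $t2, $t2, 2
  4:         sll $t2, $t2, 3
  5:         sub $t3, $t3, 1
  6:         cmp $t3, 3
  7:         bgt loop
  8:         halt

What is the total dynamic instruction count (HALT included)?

$t2=7
$t3=8
$t2=7^2=5
$t2=5<<3=40
$t3=8-1=7
cmp $t3, 3  (cmp 7,3)
bgt loop: taken
$t2=40^2=42
$t2=42<<3=336
$t3=7-1=6
cmp $t3, 3  (cmp 6,3)
bgt loop: taken
$t2=336^2=338
$t2=338<<3=2704
$t3=6-1=5
cmp $t3, 3  (cmp 5,3)
bgt loop: taken
$t2=2704^2=2706
$t2=2706<<3=21648
$t3=5-1=4
cmp $t3, 3  (cmp 4,3)
bgt loop: taken
$t2=21648^2=21650
$t2=21650<<3=173200
$t3=4-1=3
cmp $t3, 3  (cmp 3,3)
bgt loop: not taken
halt.
Total executed instructions: 28.

28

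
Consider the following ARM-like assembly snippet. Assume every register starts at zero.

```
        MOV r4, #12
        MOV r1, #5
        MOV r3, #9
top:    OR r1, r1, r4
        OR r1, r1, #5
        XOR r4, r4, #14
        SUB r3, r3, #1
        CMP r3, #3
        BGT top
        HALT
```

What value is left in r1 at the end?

r4=12
r1=5
r3=9
r1=5|12=13
r1=13|5=13
r4=12^14=2
r3=9-1=8
CMP r3, #3  (cmp 8,3)
BGT top: taken
r1=13|2=15
r1=15|5=15
r4=2^14=12
r3=8-1=7
CMP r3, #3  (cmp 7,3)
BGT top: taken
r1=15|12=15
r1=15|5=15
r4=12^14=2
r3=7-1=6
CMP r3, #3  (cmp 6,3)
BGT top: taken
r1=15|2=15
r1=15|5=15
r4=2^14=12
r3=6-1=5
CMP r3, #3  (cmp 5,3)
BGT top: taken
r1=15|12=15
r1=15|5=15
r4=12^14=2
r3=5-1=4
CMP r3, #3  (cmp 4,3)
BGT top: taken
r1=15|2=15
r1=15|5=15
r4=2^14=12
r3=4-1=3
CMP r3, #3  (cmp 3,3)
BGT top: not taken
halt.

15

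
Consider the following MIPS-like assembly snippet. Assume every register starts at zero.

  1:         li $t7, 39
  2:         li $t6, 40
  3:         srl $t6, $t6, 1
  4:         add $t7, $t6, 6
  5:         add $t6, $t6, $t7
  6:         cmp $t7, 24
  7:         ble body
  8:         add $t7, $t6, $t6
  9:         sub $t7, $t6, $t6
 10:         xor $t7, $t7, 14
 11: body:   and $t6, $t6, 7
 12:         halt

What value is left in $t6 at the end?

$t7=39
$t6=40
$t6=40>>1=20
$t7=20+6=26
$t6=20+26=46
cmp $t7, 24  (cmp 26,24)
ble body: not taken
$t7=46+46=92
$t7=46-46=0
$t7=0^14=14
$t6=46&7=6
halt.

6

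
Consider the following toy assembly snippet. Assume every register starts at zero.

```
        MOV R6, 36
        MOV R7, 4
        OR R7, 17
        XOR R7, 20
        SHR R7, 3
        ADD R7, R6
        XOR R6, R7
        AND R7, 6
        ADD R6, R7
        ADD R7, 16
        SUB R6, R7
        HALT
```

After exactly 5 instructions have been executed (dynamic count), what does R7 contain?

MOV R6, 36 → R6=36
MOV R7, 4 → R7=4
OR R7, 17 → R7=4|17=21
XOR R7, 20 → R7=21^20=1
SHR R7, 3 → R7=1>>3=0
After step 5: R7 = 0.

0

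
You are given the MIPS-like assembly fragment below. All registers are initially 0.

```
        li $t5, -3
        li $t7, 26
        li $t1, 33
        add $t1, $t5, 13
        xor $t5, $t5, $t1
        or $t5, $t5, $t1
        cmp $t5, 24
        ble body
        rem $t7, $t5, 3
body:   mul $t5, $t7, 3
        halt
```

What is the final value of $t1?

10

after li $t5, -3: $t5=-3
after li $t7, 26: $t7=26
after li $t1, 33: $t1=33
after add $t1, $t5, 13: $t1=(-3)+13=10
after xor $t5, $t5, $t1: $t5=(-3)^10=-9
after or $t5, $t5, $t1: $t5=(-9)|10=-1
cmp $t5, 24  (cmp -1,24)
ble body: taken
after mul $t5, $t7, 3: $t5=26*3=78
halt.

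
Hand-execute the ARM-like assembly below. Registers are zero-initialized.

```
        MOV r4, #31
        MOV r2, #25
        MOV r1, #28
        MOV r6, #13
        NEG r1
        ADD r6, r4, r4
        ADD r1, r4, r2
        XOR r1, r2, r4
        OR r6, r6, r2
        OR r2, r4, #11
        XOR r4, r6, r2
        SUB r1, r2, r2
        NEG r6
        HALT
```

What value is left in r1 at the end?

MOV r4, #31 → r4=31
MOV r2, #25 → r2=25
MOV r1, #28 → r1=28
MOV r6, #13 → r6=13
NEG r1 → r1=-(28)=-28
ADD r6, r4, r4 → r6=31+31=62
ADD r1, r4, r2 → r1=31+25=56
XOR r1, r2, r4 → r1=25^31=6
OR r6, r6, r2 → r6=62|25=63
OR r2, r4, #11 → r2=31|11=31
XOR r4, r6, r2 → r4=63^31=32
SUB r1, r2, r2 → r1=31-31=0
NEG r6 → r6=-(63)=-63
halt.

0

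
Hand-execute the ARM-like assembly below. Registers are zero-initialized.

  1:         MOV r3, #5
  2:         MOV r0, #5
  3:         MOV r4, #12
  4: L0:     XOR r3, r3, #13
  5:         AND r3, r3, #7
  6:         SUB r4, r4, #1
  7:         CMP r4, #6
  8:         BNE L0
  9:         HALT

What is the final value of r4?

6

r3=5
r0=5
r4=12
r3=5^13=8
r3=8&7=0
r4=12-1=11
CMP r4, #6  (cmp 11,6)
BNE L0: taken
r3=0^13=13
r3=13&7=5
r4=11-1=10
CMP r4, #6  (cmp 10,6)
BNE L0: taken
r3=5^13=8
r3=8&7=0
r4=10-1=9
CMP r4, #6  (cmp 9,6)
BNE L0: taken
r3=0^13=13
r3=13&7=5
r4=9-1=8
CMP r4, #6  (cmp 8,6)
BNE L0: taken
r3=5^13=8
r3=8&7=0
r4=8-1=7
CMP r4, #6  (cmp 7,6)
BNE L0: taken
r3=0^13=13
r3=13&7=5
r4=7-1=6
CMP r4, #6  (cmp 6,6)
BNE L0: not taken
halt.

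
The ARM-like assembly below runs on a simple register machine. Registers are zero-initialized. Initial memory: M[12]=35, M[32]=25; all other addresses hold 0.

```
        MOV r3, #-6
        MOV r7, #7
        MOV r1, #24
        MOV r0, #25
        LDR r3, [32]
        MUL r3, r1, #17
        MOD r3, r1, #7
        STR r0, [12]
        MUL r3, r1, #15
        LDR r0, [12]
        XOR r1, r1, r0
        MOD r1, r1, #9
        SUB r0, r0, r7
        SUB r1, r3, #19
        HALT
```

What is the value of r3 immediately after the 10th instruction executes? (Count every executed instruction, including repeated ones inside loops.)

360

after MOV r3, #-6: r3=-6
after MOV r7, #7: r7=7
after MOV r1, #24: r1=24
after MOV r0, #25: r0=25
after LDR r3, [32]: r3=M[32]=25
after MUL r3, r1, #17: r3=24*17=408
after MOD r3, r1, #7: r3=24%7=3
STR r0, [12] → M[12]=25
after MUL r3, r1, #15: r3=24*15=360
after LDR r0, [12]: r0=M[12]=25
After step 10: r3 = 360.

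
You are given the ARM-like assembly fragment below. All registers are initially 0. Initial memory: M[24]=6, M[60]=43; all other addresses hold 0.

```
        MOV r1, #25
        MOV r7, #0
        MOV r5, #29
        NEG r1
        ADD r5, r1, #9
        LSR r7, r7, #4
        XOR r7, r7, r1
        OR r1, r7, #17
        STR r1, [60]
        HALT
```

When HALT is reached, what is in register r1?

after MOV r1, #25: r1=25
after MOV r7, #0: r7=0
after MOV r5, #29: r5=29
after NEG r1: r1=-(25)=-25
after ADD r5, r1, #9: r5=(-25)+9=-16
after LSR r7, r7, #4: r7=0>>4=0
after XOR r7, r7, r1: r7=0^(-25)=-25
after OR r1, r7, #17: r1=(-25)|17=-9
STR r1, [60] → M[60]=-9
halt.

-9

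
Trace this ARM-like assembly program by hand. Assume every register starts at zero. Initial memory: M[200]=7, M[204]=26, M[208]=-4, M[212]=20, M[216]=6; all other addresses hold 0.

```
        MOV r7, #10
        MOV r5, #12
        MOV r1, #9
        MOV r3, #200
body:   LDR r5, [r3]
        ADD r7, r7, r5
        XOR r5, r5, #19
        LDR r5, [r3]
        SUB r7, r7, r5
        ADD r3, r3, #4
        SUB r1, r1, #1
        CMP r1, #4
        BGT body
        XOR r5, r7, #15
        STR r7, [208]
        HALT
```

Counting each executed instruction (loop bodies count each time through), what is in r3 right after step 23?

208

MOV r7, #10 → r7=10
MOV r5, #12 → r5=12
MOV r1, #9 → r1=9
MOV r3, #200 → r3=200
LDR r5, [r3] → r5=M[200]=7
ADD r7, r7, r5 → r7=10+7=17
XOR r5, r5, #19 → r5=7^19=20
LDR r5, [r3] → r5=M[200]=7
SUB r7, r7, r5 → r7=17-7=10
ADD r3, r3, #4 → r3=200+4=204
SUB r1, r1, #1 → r1=9-1=8
CMP r1, #4  (cmp 8,4)
BGT body: taken
LDR r5, [r3] → r5=M[204]=26
ADD r7, r7, r5 → r7=10+26=36
XOR r5, r5, #19 → r5=26^19=9
LDR r5, [r3] → r5=M[204]=26
SUB r7, r7, r5 → r7=36-26=10
ADD r3, r3, #4 → r3=204+4=208
SUB r1, r1, #1 → r1=8-1=7
CMP r1, #4  (cmp 7,4)
BGT body: taken
LDR r5, [r3] → r5=M[208]=-4
After step 23: r3 = 208.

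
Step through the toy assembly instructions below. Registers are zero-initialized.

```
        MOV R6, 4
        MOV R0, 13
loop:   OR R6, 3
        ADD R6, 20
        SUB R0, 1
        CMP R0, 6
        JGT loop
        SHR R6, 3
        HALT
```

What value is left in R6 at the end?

after MOV R6, 4: R6=4
after MOV R0, 13: R0=13
after OR R6, 3: R6=4|3=7
after ADD R6, 20: R6=7+20=27
after SUB R0, 1: R0=13-1=12
CMP R0, 6  (cmp 12,6)
JGT loop: taken
after OR R6, 3: R6=27|3=27
after ADD R6, 20: R6=27+20=47
after SUB R0, 1: R0=12-1=11
CMP R0, 6  (cmp 11,6)
JGT loop: taken
after OR R6, 3: R6=47|3=47
after ADD R6, 20: R6=47+20=67
after SUB R0, 1: R0=11-1=10
CMP R0, 6  (cmp 10,6)
JGT loop: taken
after OR R6, 3: R6=67|3=67
after ADD R6, 20: R6=67+20=87
after SUB R0, 1: R0=10-1=9
CMP R0, 6  (cmp 9,6)
JGT loop: taken
after OR R6, 3: R6=87|3=87
after ADD R6, 20: R6=87+20=107
after SUB R0, 1: R0=9-1=8
CMP R0, 6  (cmp 8,6)
JGT loop: taken
after OR R6, 3: R6=107|3=107
after ADD R6, 20: R6=107+20=127
after SUB R0, 1: R0=8-1=7
CMP R0, 6  (cmp 7,6)
JGT loop: taken
after OR R6, 3: R6=127|3=127
after ADD R6, 20: R6=127+20=147
after SUB R0, 1: R0=7-1=6
CMP R0, 6  (cmp 6,6)
JGT loop: not taken
after SHR R6, 3: R6=147>>3=18
halt.

18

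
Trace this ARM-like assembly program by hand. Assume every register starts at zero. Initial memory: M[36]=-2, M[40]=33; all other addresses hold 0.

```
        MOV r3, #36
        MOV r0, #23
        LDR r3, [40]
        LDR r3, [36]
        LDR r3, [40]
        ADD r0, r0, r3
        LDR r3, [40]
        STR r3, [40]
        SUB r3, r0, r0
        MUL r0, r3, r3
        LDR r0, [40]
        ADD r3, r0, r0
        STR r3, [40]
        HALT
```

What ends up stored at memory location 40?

MOV r3, #36 → r3=36
MOV r0, #23 → r0=23
LDR r3, [40] → r3=M[40]=33
LDR r3, [36] → r3=M[36]=-2
LDR r3, [40] → r3=M[40]=33
ADD r0, r0, r3 → r0=23+33=56
LDR r3, [40] → r3=M[40]=33
STR r3, [40] → M[40]=33
SUB r3, r0, r0 → r3=56-56=0
MUL r0, r3, r3 → r0=0*0=0
LDR r0, [40] → r0=M[40]=33
ADD r3, r0, r0 → r3=33+33=66
STR r3, [40] → M[40]=66
halt.

66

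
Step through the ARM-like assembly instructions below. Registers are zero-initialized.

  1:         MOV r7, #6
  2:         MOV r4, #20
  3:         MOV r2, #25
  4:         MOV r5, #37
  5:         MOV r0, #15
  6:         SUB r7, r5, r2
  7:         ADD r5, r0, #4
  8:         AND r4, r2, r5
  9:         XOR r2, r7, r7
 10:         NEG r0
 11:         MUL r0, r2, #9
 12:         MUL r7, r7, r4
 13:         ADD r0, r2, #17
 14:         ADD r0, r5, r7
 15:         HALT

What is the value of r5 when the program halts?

19

MOV r7, #6 → r7=6
MOV r4, #20 → r4=20
MOV r2, #25 → r2=25
MOV r5, #37 → r5=37
MOV r0, #15 → r0=15
SUB r7, r5, r2 → r7=37-25=12
ADD r5, r0, #4 → r5=15+4=19
AND r4, r2, r5 → r4=25&19=17
XOR r2, r7, r7 → r2=12^12=0
NEG r0 → r0=-(15)=-15
MUL r0, r2, #9 → r0=0*9=0
MUL r7, r7, r4 → r7=12*17=204
ADD r0, r2, #17 → r0=0+17=17
ADD r0, r5, r7 → r0=19+204=223
halt.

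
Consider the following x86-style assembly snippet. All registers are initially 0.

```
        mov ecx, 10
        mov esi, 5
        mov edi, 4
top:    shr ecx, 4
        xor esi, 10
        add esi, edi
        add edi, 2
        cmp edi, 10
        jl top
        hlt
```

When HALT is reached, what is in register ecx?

after mov ecx, 10: ecx=10
after mov esi, 5: esi=5
after mov edi, 4: edi=4
after shr ecx, 4: ecx=10>>4=0
after xor esi, 10: esi=5^10=15
after add esi, edi: esi=15+4=19
after add edi, 2: edi=4+2=6
cmp edi, 10  (cmp 6,10)
jl top: taken
after shr ecx, 4: ecx=0>>4=0
after xor esi, 10: esi=19^10=25
after add esi, edi: esi=25+6=31
after add edi, 2: edi=6+2=8
cmp edi, 10  (cmp 8,10)
jl top: taken
after shr ecx, 4: ecx=0>>4=0
after xor esi, 10: esi=31^10=21
after add esi, edi: esi=21+8=29
after add edi, 2: edi=8+2=10
cmp edi, 10  (cmp 10,10)
jl top: not taken
halt.

0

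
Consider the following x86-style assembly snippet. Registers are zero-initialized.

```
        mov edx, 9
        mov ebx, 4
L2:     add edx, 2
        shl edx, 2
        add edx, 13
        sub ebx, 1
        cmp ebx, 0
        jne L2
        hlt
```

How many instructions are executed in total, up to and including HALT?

27

edx=9
ebx=4
edx=9+2=11
edx=11<<2=44
edx=44+13=57
ebx=4-1=3
cmp ebx, 0  (cmp 3,0)
jne L2: taken
edx=57+2=59
edx=59<<2=236
edx=236+13=249
ebx=3-1=2
cmp ebx, 0  (cmp 2,0)
jne L2: taken
edx=249+2=251
edx=251<<2=1004
edx=1004+13=1017
ebx=2-1=1
cmp ebx, 0  (cmp 1,0)
jne L2: taken
edx=1017+2=1019
edx=1019<<2=4076
edx=4076+13=4089
ebx=1-1=0
cmp ebx, 0  (cmp 0,0)
jne L2: not taken
halt.
Total executed instructions: 27.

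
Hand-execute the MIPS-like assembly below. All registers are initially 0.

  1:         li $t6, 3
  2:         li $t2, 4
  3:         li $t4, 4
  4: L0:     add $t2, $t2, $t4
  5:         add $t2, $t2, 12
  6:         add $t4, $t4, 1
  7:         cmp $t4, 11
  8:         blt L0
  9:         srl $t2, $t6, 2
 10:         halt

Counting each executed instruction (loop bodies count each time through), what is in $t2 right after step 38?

137

$t6=3
$t2=4
$t4=4
$t2=4+4=8
$t2=8+12=20
$t4=4+1=5
cmp $t4, 11  (cmp 5,11)
blt L0: taken
$t2=20+5=25
$t2=25+12=37
$t4=5+1=6
cmp $t4, 11  (cmp 6,11)
blt L0: taken
$t2=37+6=43
$t2=43+12=55
$t4=6+1=7
cmp $t4, 11  (cmp 7,11)
blt L0: taken
$t2=55+7=62
$t2=62+12=74
$t4=7+1=8
cmp $t4, 11  (cmp 8,11)
blt L0: taken
$t2=74+8=82
$t2=82+12=94
$t4=8+1=9
cmp $t4, 11  (cmp 9,11)
blt L0: taken
$t2=94+9=103
$t2=103+12=115
$t4=9+1=10
cmp $t4, 11  (cmp 10,11)
blt L0: taken
$t2=115+10=125
$t2=125+12=137
$t4=10+1=11
cmp $t4, 11  (cmp 11,11)
blt L0: not taken
After step 38: $t2 = 137.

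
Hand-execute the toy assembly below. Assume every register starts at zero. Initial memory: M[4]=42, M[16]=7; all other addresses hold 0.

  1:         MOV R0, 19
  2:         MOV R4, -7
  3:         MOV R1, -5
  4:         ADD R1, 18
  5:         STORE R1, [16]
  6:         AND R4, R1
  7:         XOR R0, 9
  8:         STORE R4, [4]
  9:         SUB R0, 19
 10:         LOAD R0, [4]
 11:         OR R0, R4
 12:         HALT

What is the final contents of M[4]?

after MOV R0, 19: R0=19
after MOV R4, -7: R4=-7
after MOV R1, -5: R1=-5
after ADD R1, 18: R1=(-5)+18=13
STORE R1, [16] → M[16]=13
after AND R4, R1: R4=(-7)&13=9
after XOR R0, 9: R0=19^9=26
STORE R4, [4] → M[4]=9
after SUB R0, 19: R0=26-19=7
after LOAD R0, [4]: R0=M[4]=9
after OR R0, R4: R0=9|9=9
halt.

9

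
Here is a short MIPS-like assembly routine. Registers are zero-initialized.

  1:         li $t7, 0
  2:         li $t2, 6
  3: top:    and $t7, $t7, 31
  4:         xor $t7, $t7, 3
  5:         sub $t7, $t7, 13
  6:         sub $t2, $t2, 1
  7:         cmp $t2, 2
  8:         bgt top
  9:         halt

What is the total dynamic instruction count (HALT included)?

27

after li $t7, 0: $t7=0
after li $t2, 6: $t2=6
after and $t7, $t7, 31: $t7=0&31=0
after xor $t7, $t7, 3: $t7=0^3=3
after sub $t7, $t7, 13: $t7=3-13=-10
after sub $t2, $t2, 1: $t2=6-1=5
cmp $t2, 2  (cmp 5,2)
bgt top: taken
after and $t7, $t7, 31: $t7=(-10)&31=22
after xor $t7, $t7, 3: $t7=22^3=21
after sub $t7, $t7, 13: $t7=21-13=8
after sub $t2, $t2, 1: $t2=5-1=4
cmp $t2, 2  (cmp 4,2)
bgt top: taken
after and $t7, $t7, 31: $t7=8&31=8
after xor $t7, $t7, 3: $t7=8^3=11
after sub $t7, $t7, 13: $t7=11-13=-2
after sub $t2, $t2, 1: $t2=4-1=3
cmp $t2, 2  (cmp 3,2)
bgt top: taken
after and $t7, $t7, 31: $t7=(-2)&31=30
after xor $t7, $t7, 3: $t7=30^3=29
after sub $t7, $t7, 13: $t7=29-13=16
after sub $t2, $t2, 1: $t2=3-1=2
cmp $t2, 2  (cmp 2,2)
bgt top: not taken
halt.
Total executed instructions: 27.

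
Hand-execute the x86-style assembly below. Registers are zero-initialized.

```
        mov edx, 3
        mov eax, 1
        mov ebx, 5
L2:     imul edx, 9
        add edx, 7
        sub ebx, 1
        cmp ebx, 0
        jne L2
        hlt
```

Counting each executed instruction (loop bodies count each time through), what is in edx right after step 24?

228807

edx=3
eax=1
ebx=5
edx=3*9=27
edx=27+7=34
ebx=5-1=4
cmp ebx, 0  (cmp 4,0)
jne L2: taken
edx=34*9=306
edx=306+7=313
ebx=4-1=3
cmp ebx, 0  (cmp 3,0)
jne L2: taken
edx=313*9=2817
edx=2817+7=2824
ebx=3-1=2
cmp ebx, 0  (cmp 2,0)
jne L2: taken
edx=2824*9=25416
edx=25416+7=25423
ebx=2-1=1
cmp ebx, 0  (cmp 1,0)
jne L2: taken
edx=25423*9=228807
After step 24: edx = 228807.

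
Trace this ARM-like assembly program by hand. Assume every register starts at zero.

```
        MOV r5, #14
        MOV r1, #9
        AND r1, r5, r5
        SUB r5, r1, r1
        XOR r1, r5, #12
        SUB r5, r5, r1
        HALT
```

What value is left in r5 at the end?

r5=14
r1=9
r1=14&14=14
r5=14-14=0
r1=0^12=12
r5=0-12=-12
halt.

-12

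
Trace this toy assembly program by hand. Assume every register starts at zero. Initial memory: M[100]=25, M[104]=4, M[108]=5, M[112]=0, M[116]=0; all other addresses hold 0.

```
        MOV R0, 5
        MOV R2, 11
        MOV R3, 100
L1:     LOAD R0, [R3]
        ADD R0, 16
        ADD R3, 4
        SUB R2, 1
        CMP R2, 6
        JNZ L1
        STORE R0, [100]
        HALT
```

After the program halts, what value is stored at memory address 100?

after MOV R0, 5: R0=5
after MOV R2, 11: R2=11
after MOV R3, 100: R3=100
after LOAD R0, [R3]: R0=M[100]=25
after ADD R0, 16: R0=25+16=41
after ADD R3, 4: R3=100+4=104
after SUB R2, 1: R2=11-1=10
CMP R2, 6  (cmp 10,6)
JNZ L1: taken
after LOAD R0, [R3]: R0=M[104]=4
after ADD R0, 16: R0=4+16=20
after ADD R3, 4: R3=104+4=108
after SUB R2, 1: R2=10-1=9
CMP R2, 6  (cmp 9,6)
JNZ L1: taken
after LOAD R0, [R3]: R0=M[108]=5
after ADD R0, 16: R0=5+16=21
after ADD R3, 4: R3=108+4=112
after SUB R2, 1: R2=9-1=8
CMP R2, 6  (cmp 8,6)
JNZ L1: taken
after LOAD R0, [R3]: R0=M[112]=0
after ADD R0, 16: R0=0+16=16
after ADD R3, 4: R3=112+4=116
after SUB R2, 1: R2=8-1=7
CMP R2, 6  (cmp 7,6)
JNZ L1: taken
after LOAD R0, [R3]: R0=M[116]=0
after ADD R0, 16: R0=0+16=16
after ADD R3, 4: R3=116+4=120
after SUB R2, 1: R2=7-1=6
CMP R2, 6  (cmp 6,6)
JNZ L1: not taken
STORE R0, [100] → M[100]=16
halt.

16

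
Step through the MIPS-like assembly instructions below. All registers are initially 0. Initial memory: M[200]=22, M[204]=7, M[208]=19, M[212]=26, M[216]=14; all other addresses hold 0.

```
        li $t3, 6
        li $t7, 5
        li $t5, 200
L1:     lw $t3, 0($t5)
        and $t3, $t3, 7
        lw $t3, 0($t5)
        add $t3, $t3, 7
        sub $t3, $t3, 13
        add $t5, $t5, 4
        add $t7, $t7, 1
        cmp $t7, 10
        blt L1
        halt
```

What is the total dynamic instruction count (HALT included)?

49

after li $t3, 6: $t3=6
after li $t7, 5: $t7=5
after li $t5, 200: $t5=200
after lw $t3, 0($t5): $t3=M[200]=22
after and $t3, $t3, 7: $t3=22&7=6
after lw $t3, 0($t5): $t3=M[200]=22
after add $t3, $t3, 7: $t3=22+7=29
after sub $t3, $t3, 13: $t3=29-13=16
after add $t5, $t5, 4: $t5=200+4=204
after add $t7, $t7, 1: $t7=5+1=6
cmp $t7, 10  (cmp 6,10)
blt L1: taken
after lw $t3, 0($t5): $t3=M[204]=7
after and $t3, $t3, 7: $t3=7&7=7
after lw $t3, 0($t5): $t3=M[204]=7
after add $t3, $t3, 7: $t3=7+7=14
after sub $t3, $t3, 13: $t3=14-13=1
after add $t5, $t5, 4: $t5=204+4=208
after add $t7, $t7, 1: $t7=6+1=7
cmp $t7, 10  (cmp 7,10)
blt L1: taken
after lw $t3, 0($t5): $t3=M[208]=19
after and $t3, $t3, 7: $t3=19&7=3
after lw $t3, 0($t5): $t3=M[208]=19
after add $t3, $t3, 7: $t3=19+7=26
after sub $t3, $t3, 13: $t3=26-13=13
after add $t5, $t5, 4: $t5=208+4=212
after add $t7, $t7, 1: $t7=7+1=8
cmp $t7, 10  (cmp 8,10)
blt L1: taken
after lw $t3, 0($t5): $t3=M[212]=26
after and $t3, $t3, 7: $t3=26&7=2
after lw $t3, 0($t5): $t3=M[212]=26
after add $t3, $t3, 7: $t3=26+7=33
after sub $t3, $t3, 13: $t3=33-13=20
after add $t5, $t5, 4: $t5=212+4=216
after add $t7, $t7, 1: $t7=8+1=9
cmp $t7, 10  (cmp 9,10)
blt L1: taken
after lw $t3, 0($t5): $t3=M[216]=14
after and $t3, $t3, 7: $t3=14&7=6
after lw $t3, 0($t5): $t3=M[216]=14
after add $t3, $t3, 7: $t3=14+7=21
after sub $t3, $t3, 13: $t3=21-13=8
after add $t5, $t5, 4: $t5=216+4=220
after add $t7, $t7, 1: $t7=9+1=10
cmp $t7, 10  (cmp 10,10)
blt L1: not taken
halt.
Total executed instructions: 49.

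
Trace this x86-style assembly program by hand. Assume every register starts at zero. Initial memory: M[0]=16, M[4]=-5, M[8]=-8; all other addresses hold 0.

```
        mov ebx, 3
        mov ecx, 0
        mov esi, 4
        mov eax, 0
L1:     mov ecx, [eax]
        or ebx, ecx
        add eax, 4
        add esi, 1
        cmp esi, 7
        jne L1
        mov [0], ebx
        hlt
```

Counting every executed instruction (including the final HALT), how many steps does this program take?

after mov ebx, 3: ebx=3
after mov ecx, 0: ecx=0
after mov esi, 4: esi=4
after mov eax, 0: eax=0
after mov ecx, [eax]: ecx=M[0]=16
after or ebx, ecx: ebx=3|16=19
after add eax, 4: eax=0+4=4
after add esi, 1: esi=4+1=5
cmp esi, 7  (cmp 5,7)
jne L1: taken
after mov ecx, [eax]: ecx=M[4]=-5
after or ebx, ecx: ebx=19|(-5)=-5
after add eax, 4: eax=4+4=8
after add esi, 1: esi=5+1=6
cmp esi, 7  (cmp 6,7)
jne L1: taken
after mov ecx, [eax]: ecx=M[8]=-8
after or ebx, ecx: ebx=(-5)|(-8)=-5
after add eax, 4: eax=8+4=12
after add esi, 1: esi=6+1=7
cmp esi, 7  (cmp 7,7)
jne L1: not taken
mov [0], ebx → M[0]=-5
halt.
Total executed instructions: 24.

24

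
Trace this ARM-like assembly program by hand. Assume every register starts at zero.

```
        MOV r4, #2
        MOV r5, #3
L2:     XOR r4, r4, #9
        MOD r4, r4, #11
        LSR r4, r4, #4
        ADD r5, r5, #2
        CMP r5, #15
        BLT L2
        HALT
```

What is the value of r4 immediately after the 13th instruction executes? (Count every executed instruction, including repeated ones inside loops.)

MOV r4, #2 → r4=2
MOV r5, #3 → r5=3
XOR r4, r4, #9 → r4=2^9=11
MOD r4, r4, #11 → r4=11%11=0
LSR r4, r4, #4 → r4=0>>4=0
ADD r5, r5, #2 → r5=3+2=5
CMP r5, #15  (cmp 5,15)
BLT L2: taken
XOR r4, r4, #9 → r4=0^9=9
MOD r4, r4, #11 → r4=9%11=9
LSR r4, r4, #4 → r4=9>>4=0
ADD r5, r5, #2 → r5=5+2=7
CMP r5, #15  (cmp 7,15)
After step 13: r4 = 0.

0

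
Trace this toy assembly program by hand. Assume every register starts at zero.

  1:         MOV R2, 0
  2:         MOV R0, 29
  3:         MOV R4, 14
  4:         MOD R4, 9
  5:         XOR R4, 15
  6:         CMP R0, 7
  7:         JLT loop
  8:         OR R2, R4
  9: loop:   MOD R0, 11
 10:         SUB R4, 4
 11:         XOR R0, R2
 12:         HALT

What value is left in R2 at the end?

10

after MOV R2, 0: R2=0
after MOV R0, 29: R0=29
after MOV R4, 14: R4=14
after MOD R4, 9: R4=14%9=5
after XOR R4, 15: R4=5^15=10
CMP R0, 7  (cmp 29,7)
JLT loop: not taken
after OR R2, R4: R2=0|10=10
after MOD R0, 11: R0=29%11=7
after SUB R4, 4: R4=10-4=6
after XOR R0, R2: R0=7^10=13
halt.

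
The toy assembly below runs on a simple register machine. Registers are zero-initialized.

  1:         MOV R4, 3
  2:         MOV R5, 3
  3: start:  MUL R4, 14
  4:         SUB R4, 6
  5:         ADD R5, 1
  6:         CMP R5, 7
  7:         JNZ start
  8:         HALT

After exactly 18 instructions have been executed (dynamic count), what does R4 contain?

97524

after MOV R4, 3: R4=3
after MOV R5, 3: R5=3
after MUL R4, 14: R4=3*14=42
after SUB R4, 6: R4=42-6=36
after ADD R5, 1: R5=3+1=4
CMP R5, 7  (cmp 4,7)
JNZ start: taken
after MUL R4, 14: R4=36*14=504
after SUB R4, 6: R4=504-6=498
after ADD R5, 1: R5=4+1=5
CMP R5, 7  (cmp 5,7)
JNZ start: taken
after MUL R4, 14: R4=498*14=6972
after SUB R4, 6: R4=6972-6=6966
after ADD R5, 1: R5=5+1=6
CMP R5, 7  (cmp 6,7)
JNZ start: taken
after MUL R4, 14: R4=6966*14=97524
After step 18: R4 = 97524.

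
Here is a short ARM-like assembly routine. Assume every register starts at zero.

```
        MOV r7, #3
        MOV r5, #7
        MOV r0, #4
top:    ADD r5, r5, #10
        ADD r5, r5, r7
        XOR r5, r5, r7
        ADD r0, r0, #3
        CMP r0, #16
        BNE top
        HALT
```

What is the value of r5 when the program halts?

r7=3
r5=7
r0=4
r5=7+10=17
r5=17+3=20
r5=20^3=23
r0=4+3=7
CMP r0, #16  (cmp 7,16)
BNE top: taken
r5=23+10=33
r5=33+3=36
r5=36^3=39
r0=7+3=10
CMP r0, #16  (cmp 10,16)
BNE top: taken
r5=39+10=49
r5=49+3=52
r5=52^3=55
r0=10+3=13
CMP r0, #16  (cmp 13,16)
BNE top: taken
r5=55+10=65
r5=65+3=68
r5=68^3=71
r0=13+3=16
CMP r0, #16  (cmp 16,16)
BNE top: not taken
halt.

71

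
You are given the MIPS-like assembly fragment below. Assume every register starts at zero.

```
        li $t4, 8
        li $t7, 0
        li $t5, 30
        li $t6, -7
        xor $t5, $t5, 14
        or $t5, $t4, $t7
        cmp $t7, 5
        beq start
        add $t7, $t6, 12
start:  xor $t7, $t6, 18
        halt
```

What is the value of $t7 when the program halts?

$t4=8
$t7=0
$t5=30
$t6=-7
$t5=30^14=16
$t5=8|0=8
cmp $t7, 5  (cmp 0,5)
beq start: not taken
$t7=(-7)+12=5
$t7=(-7)^18=-21
halt.

-21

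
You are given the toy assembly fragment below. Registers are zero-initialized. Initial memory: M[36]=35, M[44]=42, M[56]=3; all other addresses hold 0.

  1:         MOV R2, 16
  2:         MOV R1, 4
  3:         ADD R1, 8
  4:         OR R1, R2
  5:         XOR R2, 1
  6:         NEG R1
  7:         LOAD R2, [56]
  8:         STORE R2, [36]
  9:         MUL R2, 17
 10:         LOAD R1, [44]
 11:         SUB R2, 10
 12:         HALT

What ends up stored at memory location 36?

R2=16
R1=4
R1=4+8=12
R1=12|16=28
R2=16^1=17
R1=-(28)=-28
R2=M[56]=3
STORE R2, [36] → M[36]=3
R2=3*17=51
R1=M[44]=42
R2=51-10=41
halt.

3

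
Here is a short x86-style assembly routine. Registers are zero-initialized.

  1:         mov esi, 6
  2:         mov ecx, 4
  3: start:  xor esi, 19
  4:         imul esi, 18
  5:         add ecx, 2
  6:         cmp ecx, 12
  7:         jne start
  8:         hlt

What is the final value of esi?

2109906

esi=6
ecx=4
esi=6^19=21
esi=21*18=378
ecx=4+2=6
cmp ecx, 12  (cmp 6,12)
jne start: taken
esi=378^19=361
esi=361*18=6498
ecx=6+2=8
cmp ecx, 12  (cmp 8,12)
jne start: taken
esi=6498^19=6513
esi=6513*18=117234
ecx=8+2=10
cmp ecx, 12  (cmp 10,12)
jne start: taken
esi=117234^19=117217
esi=117217*18=2109906
ecx=10+2=12
cmp ecx, 12  (cmp 12,12)
jne start: not taken
halt.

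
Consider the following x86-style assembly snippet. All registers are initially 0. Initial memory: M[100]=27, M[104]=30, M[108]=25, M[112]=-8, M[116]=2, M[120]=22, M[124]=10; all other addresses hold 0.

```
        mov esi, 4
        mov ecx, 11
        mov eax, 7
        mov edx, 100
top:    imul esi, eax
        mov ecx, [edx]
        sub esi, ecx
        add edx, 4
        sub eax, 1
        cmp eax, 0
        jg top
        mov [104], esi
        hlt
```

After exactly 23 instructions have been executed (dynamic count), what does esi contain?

esi=4
ecx=11
eax=7
edx=100
esi=4*7=28
ecx=M[100]=27
esi=28-27=1
edx=100+4=104
eax=7-1=6
cmp eax, 0  (cmp 6,0)
jg top: taken
esi=1*6=6
ecx=M[104]=30
esi=6-30=-24
edx=104+4=108
eax=6-1=5
cmp eax, 0  (cmp 5,0)
jg top: taken
esi=(-24)*5=-120
ecx=M[108]=25
esi=(-120)-25=-145
edx=108+4=112
eax=5-1=4
After step 23: esi = -145.

-145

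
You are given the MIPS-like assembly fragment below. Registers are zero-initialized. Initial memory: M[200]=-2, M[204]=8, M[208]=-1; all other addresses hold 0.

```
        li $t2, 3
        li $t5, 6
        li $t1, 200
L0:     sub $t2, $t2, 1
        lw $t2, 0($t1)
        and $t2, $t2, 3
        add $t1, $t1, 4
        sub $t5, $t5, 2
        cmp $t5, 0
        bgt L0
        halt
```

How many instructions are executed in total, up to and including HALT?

li $t2, 3 → $t2=3
li $t5, 6 → $t5=6
li $t1, 200 → $t1=200
sub $t2, $t2, 1 → $t2=3-1=2
lw $t2, 0($t1) → $t2=M[200]=-2
and $t2, $t2, 3 → $t2=(-2)&3=2
add $t1, $t1, 4 → $t1=200+4=204
sub $t5, $t5, 2 → $t5=6-2=4
cmp $t5, 0  (cmp 4,0)
bgt L0: taken
sub $t2, $t2, 1 → $t2=2-1=1
lw $t2, 0($t1) → $t2=M[204]=8
and $t2, $t2, 3 → $t2=8&3=0
add $t1, $t1, 4 → $t1=204+4=208
sub $t5, $t5, 2 → $t5=4-2=2
cmp $t5, 0  (cmp 2,0)
bgt L0: taken
sub $t2, $t2, 1 → $t2=0-1=-1
lw $t2, 0($t1) → $t2=M[208]=-1
and $t2, $t2, 3 → $t2=(-1)&3=3
add $t1, $t1, 4 → $t1=208+4=212
sub $t5, $t5, 2 → $t5=2-2=0
cmp $t5, 0  (cmp 0,0)
bgt L0: not taken
halt.
Total executed instructions: 25.

25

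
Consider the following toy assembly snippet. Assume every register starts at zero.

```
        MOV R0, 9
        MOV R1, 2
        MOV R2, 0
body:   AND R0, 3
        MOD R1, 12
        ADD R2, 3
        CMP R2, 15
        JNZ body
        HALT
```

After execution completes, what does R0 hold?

1

R0=9
R1=2
R2=0
R0=9&3=1
R1=2%12=2
R2=0+3=3
CMP R2, 15  (cmp 3,15)
JNZ body: taken
R0=1&3=1
R1=2%12=2
R2=3+3=6
CMP R2, 15  (cmp 6,15)
JNZ body: taken
R0=1&3=1
R1=2%12=2
R2=6+3=9
CMP R2, 15  (cmp 9,15)
JNZ body: taken
R0=1&3=1
R1=2%12=2
R2=9+3=12
CMP R2, 15  (cmp 12,15)
JNZ body: taken
R0=1&3=1
R1=2%12=2
R2=12+3=15
CMP R2, 15  (cmp 15,15)
JNZ body: not taken
halt.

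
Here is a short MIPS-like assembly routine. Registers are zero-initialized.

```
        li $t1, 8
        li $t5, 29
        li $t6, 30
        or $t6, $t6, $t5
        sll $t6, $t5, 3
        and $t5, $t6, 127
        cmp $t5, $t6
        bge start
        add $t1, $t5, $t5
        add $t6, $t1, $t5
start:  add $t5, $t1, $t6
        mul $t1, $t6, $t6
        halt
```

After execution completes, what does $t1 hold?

97344

after li $t1, 8: $t1=8
after li $t5, 29: $t5=29
after li $t6, 30: $t6=30
after or $t6, $t6, $t5: $t6=30|29=31
after sll $t6, $t5, 3: $t6=29<<3=232
after and $t5, $t6, 127: $t5=232&127=104
cmp $t5, $t6  (cmp 104,232)
bge start: not taken
after add $t1, $t5, $t5: $t1=104+104=208
after add $t6, $t1, $t5: $t6=208+104=312
after add $t5, $t1, $t6: $t5=208+312=520
after mul $t1, $t6, $t6: $t1=312*312=97344
halt.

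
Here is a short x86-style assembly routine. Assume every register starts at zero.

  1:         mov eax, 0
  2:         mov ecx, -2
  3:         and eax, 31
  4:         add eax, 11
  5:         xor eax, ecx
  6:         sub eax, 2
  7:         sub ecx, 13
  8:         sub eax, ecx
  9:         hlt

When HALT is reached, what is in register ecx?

-15

mov eax, 0 → eax=0
mov ecx, -2 → ecx=-2
and eax, 31 → eax=0&31=0
add eax, 11 → eax=0+11=11
xor eax, ecx → eax=11^(-2)=-11
sub eax, 2 → eax=(-11)-2=-13
sub ecx, 13 → ecx=(-2)-13=-15
sub eax, ecx → eax=(-13)-(-15)=2
halt.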